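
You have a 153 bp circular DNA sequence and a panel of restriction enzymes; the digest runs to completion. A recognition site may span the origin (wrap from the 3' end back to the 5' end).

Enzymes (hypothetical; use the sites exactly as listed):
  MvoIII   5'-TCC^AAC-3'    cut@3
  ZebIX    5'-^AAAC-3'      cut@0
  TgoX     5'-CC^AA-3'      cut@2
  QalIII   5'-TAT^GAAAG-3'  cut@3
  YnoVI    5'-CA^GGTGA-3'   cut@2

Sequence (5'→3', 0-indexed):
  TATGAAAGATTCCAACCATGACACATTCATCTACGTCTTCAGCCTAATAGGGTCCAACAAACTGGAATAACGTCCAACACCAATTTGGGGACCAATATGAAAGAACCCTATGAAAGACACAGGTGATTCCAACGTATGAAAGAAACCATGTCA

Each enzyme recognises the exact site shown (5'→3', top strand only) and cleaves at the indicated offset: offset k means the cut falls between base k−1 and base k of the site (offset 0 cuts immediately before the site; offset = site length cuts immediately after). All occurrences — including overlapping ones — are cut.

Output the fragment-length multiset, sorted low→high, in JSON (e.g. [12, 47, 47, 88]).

[3,5,5,6,7,9,10,10,12,13,14,17,42]

Scan for sites:
  MvoIII (TCCAAC, off=3): starts [10, 52, 72, 127] → cuts [13, 55, 75, 130]
  ZebIX (AAAC, off=0): starts [58, 142] → cuts [58, 142]
  TgoX (CCAA, off=2): starts [11, 53, 73, 79, 91, 128] → cuts [13, 55, 75, 81, 93, 130]
  QalIII (TATGAAAG, off=3): starts [0, 95, 108, 134] → cuts [3, 98, 111, 137]
  YnoVI (CAGGTGA, off=2): starts [119] → cuts [121]

Pooled cuts: [3, 13, 55, 58, 75, 81, 93, 98, 111, 121, 130, 137, 142]

Fragment lengths:
  3→13: 10 bp
  13→55: 42 bp
  55→58: 3 bp
  58→75: 17 bp
  75→81: 6 bp
  81→93: 12 bp
  93→98: 5 bp
  98→111: 13 bp
  111→121: 10 bp
  121→130: 9 bp
  130→137: 7 bp
  137→142: 5 bp
  142→3 (wrap): 153-142+3 = 14 bp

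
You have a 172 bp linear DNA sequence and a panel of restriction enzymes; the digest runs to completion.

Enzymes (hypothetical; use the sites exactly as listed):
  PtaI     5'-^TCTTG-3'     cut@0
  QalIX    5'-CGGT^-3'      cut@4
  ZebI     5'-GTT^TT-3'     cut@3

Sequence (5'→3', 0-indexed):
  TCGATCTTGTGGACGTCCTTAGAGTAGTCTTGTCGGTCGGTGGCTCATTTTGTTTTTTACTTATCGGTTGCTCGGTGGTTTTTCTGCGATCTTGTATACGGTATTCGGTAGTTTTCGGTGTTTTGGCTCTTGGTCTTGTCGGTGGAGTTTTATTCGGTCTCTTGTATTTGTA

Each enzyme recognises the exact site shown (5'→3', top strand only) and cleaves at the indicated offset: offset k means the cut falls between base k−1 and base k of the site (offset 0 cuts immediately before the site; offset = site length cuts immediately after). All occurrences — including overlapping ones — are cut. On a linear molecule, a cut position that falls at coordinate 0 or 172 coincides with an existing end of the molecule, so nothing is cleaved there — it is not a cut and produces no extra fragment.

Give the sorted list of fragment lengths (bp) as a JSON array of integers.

[1,3,4,4,4,4,5,6,6,6,7,8,9,9,10,10,13,13,13,14,23]

Per-enzyme occurrences:
  PtaI TCTTG/0: at [4, 27, 89, 127, 133, 159] ⇒ [4, 27, 89, 127, 133, 159]
  QalIX CGGT/4: at [33, 37, 64, 72, 98, 105, 115, 139, 154] ⇒ [37, 41, 68, 76, 102, 109, 119, 143, 158]
  ZebI GTTTT/3: at [51, 77, 110, 119, 146] ⇒ [54, 80, 113, 122, 149]

Pooled cuts: [4, 27, 37, 41, 54, 68, 76, 80, 89, 102, 109, 113, 119, 122, 127, 133, 143, 149, 158, 159]

Fragments:
  [0,4): 4 bp
  [4,27): 23 bp
  [27,37): 10 bp
  [37,41): 4 bp
  [41,54): 13 bp
  [54,68): 14 bp
  [68,76): 8 bp
  [76,80): 4 bp
  [80,89): 9 bp
  [89,102): 13 bp
  [102,109): 7 bp
  [109,113): 4 bp
  [113,119): 6 bp
  [119,122): 3 bp
  [122,127): 5 bp
  [127,133): 6 bp
  [133,143): 10 bp
  [143,149): 6 bp
  [149,158): 9 bp
  [158,159): 1 bp
  [159,172): 13 bp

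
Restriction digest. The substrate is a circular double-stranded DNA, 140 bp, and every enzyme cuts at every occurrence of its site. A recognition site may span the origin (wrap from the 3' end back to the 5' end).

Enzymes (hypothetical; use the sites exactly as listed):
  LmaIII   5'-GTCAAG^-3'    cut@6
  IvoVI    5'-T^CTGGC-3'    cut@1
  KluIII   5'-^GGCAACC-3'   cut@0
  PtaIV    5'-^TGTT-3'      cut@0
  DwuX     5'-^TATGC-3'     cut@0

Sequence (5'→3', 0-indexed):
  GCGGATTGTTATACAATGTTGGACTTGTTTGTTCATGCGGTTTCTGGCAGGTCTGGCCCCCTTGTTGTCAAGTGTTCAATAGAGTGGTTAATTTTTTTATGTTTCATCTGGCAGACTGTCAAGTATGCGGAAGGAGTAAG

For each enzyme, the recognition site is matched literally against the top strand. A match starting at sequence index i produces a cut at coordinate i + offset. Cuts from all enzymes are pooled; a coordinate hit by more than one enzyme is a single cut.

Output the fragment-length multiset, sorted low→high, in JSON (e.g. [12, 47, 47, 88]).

[4,8,9,9,10,10,10,14,16,23,27]

Site scan:
  LmaIII (GTCAAG, off=6): starts [66, 117] → cuts [72, 123]
  IvoVI (TCTGGC, off=1): starts [42, 51, 106] → cuts [43, 52, 107]
  KluIII (GGCAACC, off=0): no sites
  PtaIV (TGTT, off=0): starts [6, 16, 25, 29, 62, 72, 99] → cuts [6, 16, 25, 29, 62, 72, 99]
  DwuX (TATGC, off=0): starts [123] → cuts [123]

All cut coordinates (distinct, sorted): [6, 16, 25, 29, 43, 52, 62, 72, 99, 107, 123]

Fragment lengths:
  6→16: 10 bp
  16→25: 9 bp
  25→29: 4 bp
  29→43: 14 bp
  43→52: 9 bp
  52→62: 10 bp
  62→72: 10 bp
  72→99: 27 bp
  99→107: 8 bp
  107→123: 16 bp
  123→6 (wrap): 140-123+6 = 23 bp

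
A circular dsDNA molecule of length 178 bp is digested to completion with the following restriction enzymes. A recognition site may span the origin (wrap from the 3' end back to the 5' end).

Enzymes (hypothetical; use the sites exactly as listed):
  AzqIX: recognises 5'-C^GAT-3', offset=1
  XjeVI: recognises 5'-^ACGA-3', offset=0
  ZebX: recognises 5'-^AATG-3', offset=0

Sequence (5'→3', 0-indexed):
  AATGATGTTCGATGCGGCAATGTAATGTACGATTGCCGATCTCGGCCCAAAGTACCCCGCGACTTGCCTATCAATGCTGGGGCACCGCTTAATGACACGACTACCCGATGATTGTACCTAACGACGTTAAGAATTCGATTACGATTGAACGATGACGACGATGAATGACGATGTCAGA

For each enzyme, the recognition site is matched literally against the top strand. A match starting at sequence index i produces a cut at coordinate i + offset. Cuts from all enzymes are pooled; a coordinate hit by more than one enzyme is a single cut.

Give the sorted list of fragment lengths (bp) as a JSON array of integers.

Per-enzyme occurrences:
  AzqIX (CGAT, off=1): starts [9, 29, 36, 105, 135, 141, 149, 158, 168] → cuts [10, 30, 37, 106, 136, 142, 150, 159, 169]
  XjeVI (ACGA, off=0): starts [28, 96, 120, 140, 148, 154, 157, 167] → cuts [28, 96, 120, 140, 148, 154, 157, 167]
  ZebX (AATG, off=0): starts [0, 18, 23, 72, 90, 163] → cuts [0, 18, 23, 72, 90, 163]

All cut coordinates (distinct, sorted): [0, 10, 18, 23, 28, 30, 37, 72, 90, 96, 106, 120, 136, 140, 142, 148, 150, 154, 157, 159, 163, 167, 169]

Fragment lengths:
  0→10: 10 bp
  10→18: 8 bp
  18→23: 5 bp
  23→28: 5 bp
  28→30: 2 bp
  30→37: 7 bp
  37→72: 35 bp
  72→90: 18 bp
  90→96: 6 bp
  96→106: 10 bp
  106→120: 14 bp
  120→136: 16 bp
  136→140: 4 bp
  140→142: 2 bp
  142→148: 6 bp
  148→150: 2 bp
  150→154: 4 bp
  154→157: 3 bp
  157→159: 2 bp
  159→163: 4 bp
  163→167: 4 bp
  167→169: 2 bp
  169→0 (wrap): 178-169+0 = 9 bp

[2,2,2,2,2,3,4,4,4,4,5,5,6,6,7,8,9,10,10,14,16,18,35]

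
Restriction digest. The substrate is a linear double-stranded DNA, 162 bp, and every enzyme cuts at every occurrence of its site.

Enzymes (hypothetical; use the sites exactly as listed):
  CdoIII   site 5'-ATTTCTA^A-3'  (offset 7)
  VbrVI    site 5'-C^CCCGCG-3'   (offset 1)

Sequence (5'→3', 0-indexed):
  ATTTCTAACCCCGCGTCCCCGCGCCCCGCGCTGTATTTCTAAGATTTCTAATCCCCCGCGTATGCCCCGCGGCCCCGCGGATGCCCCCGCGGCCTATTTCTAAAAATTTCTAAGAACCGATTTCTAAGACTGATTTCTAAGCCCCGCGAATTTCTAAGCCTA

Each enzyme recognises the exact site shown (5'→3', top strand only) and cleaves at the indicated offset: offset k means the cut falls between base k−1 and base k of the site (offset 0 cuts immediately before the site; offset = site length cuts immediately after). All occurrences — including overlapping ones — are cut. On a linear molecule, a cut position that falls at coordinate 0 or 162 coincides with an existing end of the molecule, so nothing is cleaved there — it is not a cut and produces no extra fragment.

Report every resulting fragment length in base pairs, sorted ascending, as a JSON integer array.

Site scan:
  CdoIII ATTTCTAA/7: at [0, 34, 43, 95, 105, 119, 132, 149] ⇒ [7, 41, 50, 102, 112, 126, 139, 156]
  VbrVI CCCCGCG/1: at [8, 16, 23, 53, 64, 72, 84, 141] ⇒ [9, 17, 24, 54, 65, 73, 85, 142]

Pooled cuts: [7, 9, 17, 24, 41, 50, 54, 65, 73, 85, 102, 112, 126, 139, 142, 156]

Fragment lengths:
  [0,7): 7 bp
  [7,9): 2 bp
  [9,17): 8 bp
  [17,24): 7 bp
  [24,41): 17 bp
  [41,50): 9 bp
  [50,54): 4 bp
  [54,65): 11 bp
  [65,73): 8 bp
  [73,85): 12 bp
  [85,102): 17 bp
  [102,112): 10 bp
  [112,126): 14 bp
  [126,139): 13 bp
  [139,142): 3 bp
  [142,156): 14 bp
  [156,162): 6 bp

[2,3,4,6,7,7,8,8,9,10,11,12,13,14,14,17,17]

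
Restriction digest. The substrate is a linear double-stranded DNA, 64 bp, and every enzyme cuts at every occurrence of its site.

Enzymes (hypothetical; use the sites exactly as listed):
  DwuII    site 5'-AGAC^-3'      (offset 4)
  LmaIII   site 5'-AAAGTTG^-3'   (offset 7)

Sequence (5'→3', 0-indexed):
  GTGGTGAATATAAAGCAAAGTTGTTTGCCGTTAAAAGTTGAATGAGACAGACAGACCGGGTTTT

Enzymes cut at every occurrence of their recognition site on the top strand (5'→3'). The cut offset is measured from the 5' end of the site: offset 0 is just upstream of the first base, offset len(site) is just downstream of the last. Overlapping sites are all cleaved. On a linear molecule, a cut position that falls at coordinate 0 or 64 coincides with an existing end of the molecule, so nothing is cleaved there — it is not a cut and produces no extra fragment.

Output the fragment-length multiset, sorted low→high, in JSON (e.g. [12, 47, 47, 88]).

Site scan:
  DwuII (AGAC, off=4): starts [44, 48, 52] → cuts [48, 52, 56]
  LmaIII (AAAGTTG, off=7): starts [16, 33] → cuts [23, 40]

Pooled cuts: [23, 40, 48, 52, 56]

Fragment lengths:
  [0,23): 23 bp
  [23,40): 17 bp
  [40,48): 8 bp
  [48,52): 4 bp
  [52,56): 4 bp
  [56,64): 8 bp

[4,4,8,8,17,23]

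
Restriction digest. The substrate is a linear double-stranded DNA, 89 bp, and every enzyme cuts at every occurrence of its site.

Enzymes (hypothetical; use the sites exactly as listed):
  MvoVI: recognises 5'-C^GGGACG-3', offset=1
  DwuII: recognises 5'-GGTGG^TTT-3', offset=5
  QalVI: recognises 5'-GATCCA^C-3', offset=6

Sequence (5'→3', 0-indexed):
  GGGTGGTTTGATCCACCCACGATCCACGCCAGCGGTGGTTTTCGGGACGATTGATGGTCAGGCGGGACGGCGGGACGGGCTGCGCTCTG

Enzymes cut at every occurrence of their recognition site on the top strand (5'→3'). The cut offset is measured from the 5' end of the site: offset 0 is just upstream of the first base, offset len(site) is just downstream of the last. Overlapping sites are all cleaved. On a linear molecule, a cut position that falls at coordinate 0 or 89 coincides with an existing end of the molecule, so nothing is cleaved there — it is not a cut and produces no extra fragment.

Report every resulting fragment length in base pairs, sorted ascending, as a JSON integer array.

Site scan:
  MvoVI CGGGACG/1: at [42, 62, 70] ⇒ [43, 63, 71]
  DwuII GGTGGTTT/5: at [1, 33] ⇒ [6, 38]
  QalVI GATCCAC/6: at [9, 20] ⇒ [15, 26]

Pooled cuts: [6, 15, 26, 38, 43, 63, 71]

Fragments:
  [0,6): 6 bp
  [6,15): 9 bp
  [15,26): 11 bp
  [26,38): 12 bp
  [38,43): 5 bp
  [43,63): 20 bp
  [63,71): 8 bp
  [71,89): 18 bp

[5,6,8,9,11,12,18,20]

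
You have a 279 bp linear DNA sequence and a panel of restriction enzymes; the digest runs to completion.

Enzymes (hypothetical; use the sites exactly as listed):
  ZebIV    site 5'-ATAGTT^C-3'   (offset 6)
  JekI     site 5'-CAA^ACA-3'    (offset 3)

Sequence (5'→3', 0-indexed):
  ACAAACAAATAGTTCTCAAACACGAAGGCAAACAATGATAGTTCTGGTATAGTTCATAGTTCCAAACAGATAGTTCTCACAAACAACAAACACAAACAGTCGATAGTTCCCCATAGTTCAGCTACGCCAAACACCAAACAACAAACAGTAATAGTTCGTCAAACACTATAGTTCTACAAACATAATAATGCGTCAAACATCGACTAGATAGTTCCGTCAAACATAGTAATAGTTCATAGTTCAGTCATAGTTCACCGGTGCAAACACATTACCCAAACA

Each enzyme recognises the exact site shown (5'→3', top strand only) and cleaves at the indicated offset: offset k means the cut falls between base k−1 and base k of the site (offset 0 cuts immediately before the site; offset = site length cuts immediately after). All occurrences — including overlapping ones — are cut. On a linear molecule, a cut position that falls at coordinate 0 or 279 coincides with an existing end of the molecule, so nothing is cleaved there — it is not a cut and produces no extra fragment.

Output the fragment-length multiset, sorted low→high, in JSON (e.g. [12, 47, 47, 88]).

Scan for sites:
  ZebIV ATAGTTC/6: at [8, 37, 48, 55, 69, 102, 112, 150, 167, 207, 228, 235, 246] ⇒ [14, 43, 54, 61, 75, 108, 118, 156, 173, 213, 234, 241, 252]
  JekI CAAACA/3: at [1, 16, 28, 62, 79, 86, 92, 127, 134, 141, 159, 176, 193, 217, 260, 273] ⇒ [4, 19, 31, 65, 82, 89, 95, 130, 137, 144, 162, 179, 196, 220, 263, 276]

All cut coordinates (distinct, sorted): [4, 14, 19, 31, 43, 54, 61, 65, 75, 82, 89, 95, 108, 118, 130, 137, 144, 156, 162, 173, 179, 196, 213, 220, 234, 241, 252, 263, 276]

Fragments:
  [0,4): 4 bp
  [4,14): 10 bp
  [14,19): 5 bp
  [19,31): 12 bp
  [31,43): 12 bp
  [43,54): 11 bp
  [54,61): 7 bp
  [61,65): 4 bp
  [65,75): 10 bp
  [75,82): 7 bp
  [82,89): 7 bp
  [89,95): 6 bp
  [95,108): 13 bp
  [108,118): 10 bp
  [118,130): 12 bp
  [130,137): 7 bp
  [137,144): 7 bp
  [144,156): 12 bp
  [156,162): 6 bp
  [162,173): 11 bp
  [173,179): 6 bp
  [179,196): 17 bp
  [196,213): 17 bp
  [213,220): 7 bp
  [220,234): 14 bp
  [234,241): 7 bp
  [241,252): 11 bp
  [252,263): 11 bp
  [263,276): 13 bp
  [276,279): 3 bp

[3,4,4,5,6,6,6,7,7,7,7,7,7,7,10,10,10,11,11,11,11,12,12,12,12,13,13,14,17,17]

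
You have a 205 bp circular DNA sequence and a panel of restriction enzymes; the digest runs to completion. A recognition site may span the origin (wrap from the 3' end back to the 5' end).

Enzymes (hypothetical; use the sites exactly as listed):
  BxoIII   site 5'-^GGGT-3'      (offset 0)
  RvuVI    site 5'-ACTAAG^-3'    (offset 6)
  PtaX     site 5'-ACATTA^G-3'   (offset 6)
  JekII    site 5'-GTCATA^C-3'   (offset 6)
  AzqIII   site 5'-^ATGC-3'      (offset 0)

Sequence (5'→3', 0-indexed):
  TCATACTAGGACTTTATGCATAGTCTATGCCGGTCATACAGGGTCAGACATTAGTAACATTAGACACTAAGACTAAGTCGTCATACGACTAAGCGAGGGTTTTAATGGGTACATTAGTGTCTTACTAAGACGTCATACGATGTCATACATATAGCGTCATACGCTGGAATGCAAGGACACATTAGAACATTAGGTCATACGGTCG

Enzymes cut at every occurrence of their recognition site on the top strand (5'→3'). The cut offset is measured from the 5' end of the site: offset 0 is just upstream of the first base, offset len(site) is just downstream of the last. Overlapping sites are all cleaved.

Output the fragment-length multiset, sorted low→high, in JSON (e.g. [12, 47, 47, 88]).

[2,3,6,7,7,8,8,8,8,9,9,10,10,10,10,11,11,12,13,13,14,16]

Site scan:
  BxoIII (GGGT, off=0): starts [40, 96, 106] → cuts [40, 96, 106]
  RvuVI (ACTAAG, off=6): starts [65, 71, 87, 123] → cuts [71, 77, 93, 129]
  PtaX (ACATTAG, off=6): starts [47, 56, 110, 178, 186] → cuts [53, 62, 116, 184, 192]
  JekII (GTCATAC, off=6): starts [32, 79, 131, 141, 155, 193, 204] → cuts [5, 38, 85, 137, 147, 161, 199]
  AzqIII (ATGC, off=0): starts [15, 26, 168] → cuts [15, 26, 168]

All cut coordinates (distinct, sorted): [5, 15, 26, 38, 40, 53, 62, 71, 77, 85, 93, 96, 106, 116, 129, 137, 147, 161, 168, 184, 192, 199]

Fragment lengths:
  5→15: 10 bp
  15→26: 11 bp
  26→38: 12 bp
  38→40: 2 bp
  40→53: 13 bp
  53→62: 9 bp
  62→71: 9 bp
  71→77: 6 bp
  77→85: 8 bp
  85→93: 8 bp
  93→96: 3 bp
  96→106: 10 bp
  106→116: 10 bp
  116→129: 13 bp
  129→137: 8 bp
  137→147: 10 bp
  147→161: 14 bp
  161→168: 7 bp
  168→184: 16 bp
  184→192: 8 bp
  192→199: 7 bp
  199→5 (wrap): 205-199+5 = 11 bp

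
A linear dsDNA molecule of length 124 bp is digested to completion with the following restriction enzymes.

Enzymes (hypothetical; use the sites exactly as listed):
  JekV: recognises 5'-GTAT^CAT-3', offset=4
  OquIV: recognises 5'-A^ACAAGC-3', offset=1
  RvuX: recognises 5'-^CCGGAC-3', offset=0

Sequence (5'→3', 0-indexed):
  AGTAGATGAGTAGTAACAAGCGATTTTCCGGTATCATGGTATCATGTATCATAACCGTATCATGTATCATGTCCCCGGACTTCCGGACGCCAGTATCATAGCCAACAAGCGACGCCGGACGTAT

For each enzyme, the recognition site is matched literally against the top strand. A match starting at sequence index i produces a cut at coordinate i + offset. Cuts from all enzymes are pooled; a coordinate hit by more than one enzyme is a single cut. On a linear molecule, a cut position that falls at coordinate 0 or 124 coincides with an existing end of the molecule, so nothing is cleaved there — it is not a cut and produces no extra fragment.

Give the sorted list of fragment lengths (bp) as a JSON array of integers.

[7,7,7,8,8,8,10,10,11,14,15,19]

Per-enzyme occurrences:
  JekV GTATCAT/4: at [30, 38, 45, 56, 63, 92] ⇒ [34, 42, 49, 60, 67, 96]
  OquIV AACAAGC/1: at [14, 103] ⇒ [15, 104]
  RvuX CCGGAC/0: at [74, 82, 114] ⇒ [74, 82, 114]

All cut coordinates (distinct, sorted): [15, 34, 42, 49, 60, 67, 74, 82, 96, 104, 114]

Fragments:
  [0,15): 15 bp
  [15,34): 19 bp
  [34,42): 8 bp
  [42,49): 7 bp
  [49,60): 11 bp
  [60,67): 7 bp
  [67,74): 7 bp
  [74,82): 8 bp
  [82,96): 14 bp
  [96,104): 8 bp
  [104,114): 10 bp
  [114,124): 10 bp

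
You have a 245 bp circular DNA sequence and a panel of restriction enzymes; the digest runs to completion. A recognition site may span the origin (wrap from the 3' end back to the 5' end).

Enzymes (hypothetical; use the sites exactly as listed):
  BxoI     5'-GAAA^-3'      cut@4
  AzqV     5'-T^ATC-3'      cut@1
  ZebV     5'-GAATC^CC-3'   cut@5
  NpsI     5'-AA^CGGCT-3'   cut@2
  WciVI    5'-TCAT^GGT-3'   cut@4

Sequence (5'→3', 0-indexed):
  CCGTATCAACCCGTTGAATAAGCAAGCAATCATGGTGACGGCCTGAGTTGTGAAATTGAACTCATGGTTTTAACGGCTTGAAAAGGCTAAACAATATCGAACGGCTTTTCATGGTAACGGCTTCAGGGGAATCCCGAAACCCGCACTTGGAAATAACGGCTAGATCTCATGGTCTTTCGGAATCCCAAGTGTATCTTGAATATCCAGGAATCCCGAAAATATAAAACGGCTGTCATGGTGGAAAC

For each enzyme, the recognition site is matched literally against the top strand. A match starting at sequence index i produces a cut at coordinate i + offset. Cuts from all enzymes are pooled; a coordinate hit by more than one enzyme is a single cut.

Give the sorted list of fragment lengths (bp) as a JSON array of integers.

[3,5,5,6,6,6,8,8,8,8,9,10,10,10,11,11,12,14,14,14,16,22,29]

Site scan:
  BxoI (GAAA, off=4): starts [51, 79, 135, 149, 214, 240] → cuts [55, 83, 139, 153, 218, 244]
  AzqV (TATC, off=1): starts [3, 94, 191, 200] → cuts [4, 95, 192, 201]
  ZebV (GAATCCC, off=5): starts [128, 179, 207] → cuts [133, 184, 212]
  NpsI (AACGGCT, off=2): starts [71, 99, 115, 154, 224] → cuts [73, 101, 117, 156, 226]
  WciVI (TCATGGT, off=4): starts [29, 61, 108, 166, 232] → cuts [33, 65, 112, 170, 236]

All cut coordinates (distinct, sorted): [4, 33, 55, 65, 73, 83, 95, 101, 112, 117, 133, 139, 153, 156, 170, 184, 192, 201, 212, 218, 226, 236, 244]

Fragments:
  4→33: 29 bp
  33→55: 22 bp
  55→65: 10 bp
  65→73: 8 bp
  73→83: 10 bp
  83→95: 12 bp
  95→101: 6 bp
  101→112: 11 bp
  112→117: 5 bp
  117→133: 16 bp
  133→139: 6 bp
  139→153: 14 bp
  153→156: 3 bp
  156→170: 14 bp
  170→184: 14 bp
  184→192: 8 bp
  192→201: 9 bp
  201→212: 11 bp
  212→218: 6 bp
  218→226: 8 bp
  226→236: 10 bp
  236→244: 8 bp
  244→4 (wrap): 245-244+4 = 5 bp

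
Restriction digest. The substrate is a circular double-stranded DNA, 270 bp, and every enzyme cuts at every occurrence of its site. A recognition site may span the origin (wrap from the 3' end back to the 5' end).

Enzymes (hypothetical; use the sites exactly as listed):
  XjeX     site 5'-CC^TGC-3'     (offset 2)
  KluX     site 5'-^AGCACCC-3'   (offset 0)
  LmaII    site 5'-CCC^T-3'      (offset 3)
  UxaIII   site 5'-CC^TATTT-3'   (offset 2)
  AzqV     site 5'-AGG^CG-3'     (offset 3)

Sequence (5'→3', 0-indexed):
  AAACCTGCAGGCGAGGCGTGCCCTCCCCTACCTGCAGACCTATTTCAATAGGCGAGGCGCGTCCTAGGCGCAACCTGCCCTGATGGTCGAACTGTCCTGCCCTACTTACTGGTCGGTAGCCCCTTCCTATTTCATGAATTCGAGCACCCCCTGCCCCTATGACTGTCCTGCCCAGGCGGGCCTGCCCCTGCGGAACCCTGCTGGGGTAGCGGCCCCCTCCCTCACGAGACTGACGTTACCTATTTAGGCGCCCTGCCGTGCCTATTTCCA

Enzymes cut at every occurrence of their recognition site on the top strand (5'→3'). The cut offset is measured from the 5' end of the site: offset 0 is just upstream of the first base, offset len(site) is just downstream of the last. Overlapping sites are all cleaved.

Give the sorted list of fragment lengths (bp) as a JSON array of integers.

[4,4,4,5,5,5,5,5,5,6,6,6,6,7,7,8,8,8,9,9,10,11,11,12,13,15,17,19,19,21]

Scan for sites:
  XjeX CCTGC/2: at [3, 30, 73, 95, 149, 166, 180, 186, 196, 251] ⇒ [5, 32, 75, 97, 151, 168, 182, 188, 198, 253]
  KluX AGCACCC/0: at [142] ⇒ [142]
  LmaII CCCT/3: at [20, 25, 77, 99, 120, 148, 154, 185, 195, 214, 218, 250] ⇒ [23, 28, 80, 102, 123, 151, 157, 188, 198, 217, 221, 253]
  UxaIII CCTATTT/2: at [38, 125, 238, 260] ⇒ [40, 127, 240, 262]
  AzqV AGGCG/3: at [8, 13, 49, 54, 65, 173, 245] ⇒ [11, 16, 52, 57, 68, 176, 248]

Pooled cuts: [5, 11, 16, 23, 28, 32, 40, 52, 57, 68, 75, 80, 97, 102, 123, 127, 142, 151, 157, 168, 176, 182, 188, 198, 217, 221, 240, 248, 253, 262]

Fragment lengths:
  5→11: 6 bp
  11→16: 5 bp
  16→23: 7 bp
  23→28: 5 bp
  28→32: 4 bp
  32→40: 8 bp
  40→52: 12 bp
  52→57: 5 bp
  57→68: 11 bp
  68→75: 7 bp
  75→80: 5 bp
  80→97: 17 bp
  97→102: 5 bp
  102→123: 21 bp
  123→127: 4 bp
  127→142: 15 bp
  142→151: 9 bp
  151→157: 6 bp
  157→168: 11 bp
  168→176: 8 bp
  176→182: 6 bp
  182→188: 6 bp
  188→198: 10 bp
  198→217: 19 bp
  217→221: 4 bp
  221→240: 19 bp
  240→248: 8 bp
  248→253: 5 bp
  253→262: 9 bp
  262→5 (wrap): 270-262+5 = 13 bp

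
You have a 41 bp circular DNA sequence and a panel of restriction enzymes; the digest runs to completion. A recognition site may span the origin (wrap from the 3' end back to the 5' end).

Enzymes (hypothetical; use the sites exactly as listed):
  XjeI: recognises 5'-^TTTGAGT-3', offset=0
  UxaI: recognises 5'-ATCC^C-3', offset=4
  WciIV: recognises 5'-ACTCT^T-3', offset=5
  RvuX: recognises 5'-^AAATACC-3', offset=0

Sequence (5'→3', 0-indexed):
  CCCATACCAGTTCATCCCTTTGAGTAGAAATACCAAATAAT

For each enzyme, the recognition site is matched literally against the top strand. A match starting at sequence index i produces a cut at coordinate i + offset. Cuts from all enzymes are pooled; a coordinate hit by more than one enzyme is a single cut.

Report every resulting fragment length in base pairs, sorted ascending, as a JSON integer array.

Scan for sites:
  XjeI (TTTGAGT, off=0): starts [18] → cuts [18]
  UxaI (ATCCC, off=4): starts [13, 39] → cuts [2, 17]
  WciIV (ACTCTT, off=5): no sites
  RvuX (AAATACC, off=0): starts [27] → cuts [27]

Pooled cuts: [2, 17, 18, 27]

Fragments:
  2→17: 15 bp
  17→18: 1 bp
  18→27: 9 bp
  27→2 (wrap): 41-27+2 = 16 bp

[1,9,15,16]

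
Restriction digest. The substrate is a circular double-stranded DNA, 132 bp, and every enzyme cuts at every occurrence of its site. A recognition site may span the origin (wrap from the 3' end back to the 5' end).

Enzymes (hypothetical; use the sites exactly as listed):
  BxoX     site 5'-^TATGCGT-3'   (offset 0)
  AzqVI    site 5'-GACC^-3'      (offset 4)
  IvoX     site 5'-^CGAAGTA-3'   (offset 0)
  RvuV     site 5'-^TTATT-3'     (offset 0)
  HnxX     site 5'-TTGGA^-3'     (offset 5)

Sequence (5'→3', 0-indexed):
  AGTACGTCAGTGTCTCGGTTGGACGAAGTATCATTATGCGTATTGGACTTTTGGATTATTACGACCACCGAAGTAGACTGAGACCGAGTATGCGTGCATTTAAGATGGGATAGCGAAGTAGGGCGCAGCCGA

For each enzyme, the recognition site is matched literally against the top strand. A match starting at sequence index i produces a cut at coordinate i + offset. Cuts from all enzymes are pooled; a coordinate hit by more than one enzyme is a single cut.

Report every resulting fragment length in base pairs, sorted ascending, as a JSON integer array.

Per-enzyme occurrences:
  BxoX (TATGCGT, off=0): starts [34, 88] → cuts [34, 88]
  AzqVI (GACC, off=4): starts [62, 81] → cuts [66, 85]
  IvoX (CGAAGTA, off=0): starts [23, 68, 113, 129] → cuts [23, 68, 113, 129]
  RvuV (TTATT, off=0): starts [55] → cuts [55]
  HnxX (TTGGA, off=5): starts [18, 42, 50] → cuts [23, 47, 55]

All cut coordinates (distinct, sorted): [23, 34, 47, 55, 66, 68, 85, 88, 113, 129]

Fragments:
  23→34: 11 bp
  34→47: 13 bp
  47→55: 8 bp
  55→66: 11 bp
  66→68: 2 bp
  68→85: 17 bp
  85→88: 3 bp
  88→113: 25 bp
  113→129: 16 bp
  129→23 (wrap): 132-129+23 = 26 bp

[2,3,8,11,11,13,16,17,25,26]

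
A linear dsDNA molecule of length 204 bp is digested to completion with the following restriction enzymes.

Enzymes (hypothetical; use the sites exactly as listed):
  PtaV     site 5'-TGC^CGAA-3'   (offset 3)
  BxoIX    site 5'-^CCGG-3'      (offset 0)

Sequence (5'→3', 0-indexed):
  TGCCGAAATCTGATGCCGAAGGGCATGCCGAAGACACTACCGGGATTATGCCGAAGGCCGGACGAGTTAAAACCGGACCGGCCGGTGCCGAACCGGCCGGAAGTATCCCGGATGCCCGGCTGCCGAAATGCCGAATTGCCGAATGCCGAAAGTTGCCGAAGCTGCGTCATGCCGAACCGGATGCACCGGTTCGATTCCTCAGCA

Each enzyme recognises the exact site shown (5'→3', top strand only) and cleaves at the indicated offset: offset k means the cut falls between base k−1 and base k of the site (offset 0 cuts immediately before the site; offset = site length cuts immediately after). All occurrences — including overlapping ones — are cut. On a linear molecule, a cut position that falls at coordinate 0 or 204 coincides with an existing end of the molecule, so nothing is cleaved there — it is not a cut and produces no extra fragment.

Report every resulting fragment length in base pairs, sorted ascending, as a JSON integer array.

[3,4,4,4,4,5,6,7,7,8,8,8,8,9,10,11,11,12,12,13,15,16,19]

Scan for sites:
  PtaV (TGCCGAA, off=3): starts [0, 13, 25, 48, 85, 120, 128, 136, 143, 153, 169] → cuts [3, 16, 28, 51, 88, 123, 131, 139, 146, 156, 172]
  BxoIX (CCGG, off=0): starts [39, 57, 72, 77, 81, 92, 96, 107, 115, 176, 185] → cuts [39, 57, 72, 77, 81, 92, 96, 107, 115, 176, 185]

All cut coordinates (distinct, sorted): [3, 16, 28, 39, 51, 57, 72, 77, 81, 88, 92, 96, 107, 115, 123, 131, 139, 146, 156, 172, 176, 185]

Fragments:
  [0,3): 3 bp
  [3,16): 13 bp
  [16,28): 12 bp
  [28,39): 11 bp
  [39,51): 12 bp
  [51,57): 6 bp
  [57,72): 15 bp
  [72,77): 5 bp
  [77,81): 4 bp
  [81,88): 7 bp
  [88,92): 4 bp
  [92,96): 4 bp
  [96,107): 11 bp
  [107,115): 8 bp
  [115,123): 8 bp
  [123,131): 8 bp
  [131,139): 8 bp
  [139,146): 7 bp
  [146,156): 10 bp
  [156,172): 16 bp
  [172,176): 4 bp
  [176,185): 9 bp
  [185,204): 19 bp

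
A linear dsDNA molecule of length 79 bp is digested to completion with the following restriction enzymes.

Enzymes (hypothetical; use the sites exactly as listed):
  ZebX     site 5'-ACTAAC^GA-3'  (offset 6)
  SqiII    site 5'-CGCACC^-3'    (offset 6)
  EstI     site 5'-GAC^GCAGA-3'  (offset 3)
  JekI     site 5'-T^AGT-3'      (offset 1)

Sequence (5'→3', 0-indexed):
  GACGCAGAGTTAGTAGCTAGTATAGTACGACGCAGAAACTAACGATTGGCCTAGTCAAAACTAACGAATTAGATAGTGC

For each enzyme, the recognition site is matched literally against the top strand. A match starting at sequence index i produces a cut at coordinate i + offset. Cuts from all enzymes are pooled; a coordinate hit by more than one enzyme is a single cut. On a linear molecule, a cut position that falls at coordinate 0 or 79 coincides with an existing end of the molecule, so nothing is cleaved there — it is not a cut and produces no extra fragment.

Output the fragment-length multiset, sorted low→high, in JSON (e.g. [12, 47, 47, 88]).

Scan for sites:
  ZebX (ACTAACGA, off=6): starts [37, 59] → cuts [43, 65]
  SqiII (CGCACC, off=6): no sites
  EstI (GACGCAGA, off=3): starts [0, 28] → cuts [3, 31]
  JekI (TAGT, off=1): starts [10, 17, 22, 51, 73] → cuts [11, 18, 23, 52, 74]

All cut coordinates (distinct, sorted): [3, 11, 18, 23, 31, 43, 52, 65, 74]

Fragment lengths:
  [0,3): 3 bp
  [3,11): 8 bp
  [11,18): 7 bp
  [18,23): 5 bp
  [23,31): 8 bp
  [31,43): 12 bp
  [43,52): 9 bp
  [52,65): 13 bp
  [65,74): 9 bp
  [74,79): 5 bp

[3,5,5,7,8,8,9,9,12,13]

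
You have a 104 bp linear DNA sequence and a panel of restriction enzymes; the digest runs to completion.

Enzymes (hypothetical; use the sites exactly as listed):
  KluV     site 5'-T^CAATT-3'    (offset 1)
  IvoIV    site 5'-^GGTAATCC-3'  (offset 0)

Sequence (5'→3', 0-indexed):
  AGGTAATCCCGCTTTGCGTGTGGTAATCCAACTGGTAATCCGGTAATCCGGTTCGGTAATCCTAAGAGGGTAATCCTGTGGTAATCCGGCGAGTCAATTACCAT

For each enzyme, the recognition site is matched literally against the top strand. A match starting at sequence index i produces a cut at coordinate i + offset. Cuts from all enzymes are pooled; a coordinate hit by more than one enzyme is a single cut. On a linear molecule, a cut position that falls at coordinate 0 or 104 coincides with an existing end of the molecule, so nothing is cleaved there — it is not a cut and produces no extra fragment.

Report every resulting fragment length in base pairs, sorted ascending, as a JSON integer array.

[1,8,10,11,12,13,14,15,20]

Scan for sites:
  KluV (TCAATT, off=1): starts [93] → cuts [94]
  IvoIV (GGTAATCC, off=0): starts [1, 21, 33, 41, 54, 68, 79] → cuts [1, 21, 33, 41, 54, 68, 79]

All cut coordinates (distinct, sorted): [1, 21, 33, 41, 54, 68, 79, 94]

Fragments:
  [0,1): 1 bp
  [1,21): 20 bp
  [21,33): 12 bp
  [33,41): 8 bp
  [41,54): 13 bp
  [54,68): 14 bp
  [68,79): 11 bp
  [79,94): 15 bp
  [94,104): 10 bp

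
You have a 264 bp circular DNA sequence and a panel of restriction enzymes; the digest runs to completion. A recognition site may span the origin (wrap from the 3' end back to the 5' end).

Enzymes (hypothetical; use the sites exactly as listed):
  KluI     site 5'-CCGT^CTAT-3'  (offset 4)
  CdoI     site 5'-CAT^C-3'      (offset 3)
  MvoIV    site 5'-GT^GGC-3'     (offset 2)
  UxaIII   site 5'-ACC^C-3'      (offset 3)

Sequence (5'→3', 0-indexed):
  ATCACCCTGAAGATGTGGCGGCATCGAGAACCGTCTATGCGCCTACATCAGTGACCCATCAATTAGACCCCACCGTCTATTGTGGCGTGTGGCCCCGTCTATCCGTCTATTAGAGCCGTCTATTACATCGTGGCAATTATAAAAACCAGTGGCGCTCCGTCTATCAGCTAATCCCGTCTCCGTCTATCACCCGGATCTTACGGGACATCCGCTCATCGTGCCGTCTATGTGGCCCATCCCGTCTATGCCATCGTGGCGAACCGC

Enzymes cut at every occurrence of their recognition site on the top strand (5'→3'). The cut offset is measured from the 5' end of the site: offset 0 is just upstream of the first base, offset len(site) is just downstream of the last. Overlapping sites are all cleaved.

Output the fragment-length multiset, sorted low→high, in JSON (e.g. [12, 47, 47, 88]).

[3,3,3,4,5,6,7,7,7,7,8,8,8,8,8,8,8,9,9,10,10,10,10,12,13,14,17,19,23]

Site scan:
  KluI (CCGTCTAT, off=4): starts [30, 72, 94, 102, 115, 156, 179, 220, 238] → cuts [34, 76, 98, 106, 119, 160, 183, 224, 242]
  CdoI (CATC, off=3): starts [21, 45, 56, 125, 205, 213, 234, 248, 263] → cuts [2, 24, 48, 59, 128, 208, 216, 237, 251]
  MvoIV (GTGGC, off=2): starts [14, 81, 88, 129, 148, 228, 252] → cuts [16, 83, 90, 131, 150, 230, 254]
  UxaIII (ACCC, off=3): starts [3, 53, 66, 188] → cuts [6, 56, 69, 191]

All cut coordinates (distinct, sorted): [2, 6, 16, 24, 34, 48, 56, 59, 69, 76, 83, 90, 98, 106, 119, 128, 131, 150, 160, 183, 191, 208, 216, 224, 230, 237, 242, 251, 254]

Fragment lengths:
  2→6: 4 bp
  6→16: 10 bp
  16→24: 8 bp
  24→34: 10 bp
  34→48: 14 bp
  48→56: 8 bp
  56→59: 3 bp
  59→69: 10 bp
  69→76: 7 bp
  76→83: 7 bp
  83→90: 7 bp
  90→98: 8 bp
  98→106: 8 bp
  106→119: 13 bp
  119→128: 9 bp
  128→131: 3 bp
  131→150: 19 bp
  150→160: 10 bp
  160→183: 23 bp
  183→191: 8 bp
  191→208: 17 bp
  208→216: 8 bp
  216→224: 8 bp
  224→230: 6 bp
  230→237: 7 bp
  237→242: 5 bp
  242→251: 9 bp
  251→254: 3 bp
  254→2 (wrap): 264-254+2 = 12 bp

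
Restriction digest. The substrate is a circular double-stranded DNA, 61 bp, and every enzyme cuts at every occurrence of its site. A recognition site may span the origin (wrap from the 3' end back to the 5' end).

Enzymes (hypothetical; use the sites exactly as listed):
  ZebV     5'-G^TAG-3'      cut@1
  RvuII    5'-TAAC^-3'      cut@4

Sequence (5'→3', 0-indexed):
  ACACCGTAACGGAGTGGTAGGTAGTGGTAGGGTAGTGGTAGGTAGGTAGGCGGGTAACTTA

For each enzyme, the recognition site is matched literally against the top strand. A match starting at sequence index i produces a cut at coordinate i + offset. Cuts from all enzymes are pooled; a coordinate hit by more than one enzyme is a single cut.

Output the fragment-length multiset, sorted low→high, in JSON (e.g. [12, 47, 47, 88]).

Site scan:
  ZebV GTAG/1: at [16, 20, 26, 31, 37, 41, 45] ⇒ [17, 21, 27, 32, 38, 42, 46]
  RvuII TAAC/4: at [6, 54, 59] ⇒ [2, 10, 58]

All cut coordinates (distinct, sorted): [2, 10, 17, 21, 27, 32, 38, 42, 46, 58]

Fragment lengths:
  2→10: 8 bp
  10→17: 7 bp
  17→21: 4 bp
  21→27: 6 bp
  27→32: 5 bp
  32→38: 6 bp
  38→42: 4 bp
  42→46: 4 bp
  46→58: 12 bp
  58→2 (wrap): 61-58+2 = 5 bp

[4,4,4,5,5,6,6,7,8,12]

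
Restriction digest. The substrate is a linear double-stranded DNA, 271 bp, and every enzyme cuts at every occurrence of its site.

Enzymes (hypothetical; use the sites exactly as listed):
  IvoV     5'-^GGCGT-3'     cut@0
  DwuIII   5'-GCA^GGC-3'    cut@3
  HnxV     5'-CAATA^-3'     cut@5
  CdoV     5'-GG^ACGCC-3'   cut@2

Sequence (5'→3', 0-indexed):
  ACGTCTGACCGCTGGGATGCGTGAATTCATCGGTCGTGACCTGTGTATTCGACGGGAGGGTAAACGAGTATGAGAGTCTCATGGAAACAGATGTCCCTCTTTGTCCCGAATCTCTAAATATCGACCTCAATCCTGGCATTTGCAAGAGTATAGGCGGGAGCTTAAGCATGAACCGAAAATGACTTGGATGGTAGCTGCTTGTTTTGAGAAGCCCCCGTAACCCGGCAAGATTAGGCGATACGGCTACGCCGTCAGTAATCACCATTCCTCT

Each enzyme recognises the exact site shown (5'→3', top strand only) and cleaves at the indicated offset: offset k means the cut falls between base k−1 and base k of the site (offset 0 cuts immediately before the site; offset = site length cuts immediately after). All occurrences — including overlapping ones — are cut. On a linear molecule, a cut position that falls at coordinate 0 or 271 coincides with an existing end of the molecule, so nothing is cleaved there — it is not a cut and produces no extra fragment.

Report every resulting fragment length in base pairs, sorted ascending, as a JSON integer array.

Site scan:
  IvoV (GGCGT, off=0): no sites
  DwuIII (GCAGGC, off=3): no sites
  HnxV (CAATA, off=5): no sites
  CdoV (GGACGCC, off=2): no sites

Pooled cuts: ∅

Fragment lengths:
  no cuts → one linear fragment of 271 bp

[271]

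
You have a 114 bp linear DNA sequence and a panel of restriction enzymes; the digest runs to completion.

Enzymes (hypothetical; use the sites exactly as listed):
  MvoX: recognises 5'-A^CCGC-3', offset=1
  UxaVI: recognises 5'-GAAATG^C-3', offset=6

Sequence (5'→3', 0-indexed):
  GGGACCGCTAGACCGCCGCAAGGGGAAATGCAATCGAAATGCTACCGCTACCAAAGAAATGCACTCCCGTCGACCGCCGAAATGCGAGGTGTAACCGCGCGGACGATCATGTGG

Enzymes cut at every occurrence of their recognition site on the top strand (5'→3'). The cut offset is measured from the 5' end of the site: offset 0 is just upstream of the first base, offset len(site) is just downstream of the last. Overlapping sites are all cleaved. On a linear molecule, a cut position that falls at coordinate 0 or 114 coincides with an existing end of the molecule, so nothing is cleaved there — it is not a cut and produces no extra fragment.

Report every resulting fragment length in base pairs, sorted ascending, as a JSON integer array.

[3,4,8,10,11,11,12,17,18,20]

Scan for sites:
  MvoX ACCGC/1: at [3, 11, 43, 72, 93] ⇒ [4, 12, 44, 73, 94]
  UxaVI GAAATGC/6: at [24, 35, 55, 78] ⇒ [30, 41, 61, 84]

All cut coordinates (distinct, sorted): [4, 12, 30, 41, 44, 61, 73, 84, 94]

Fragments:
  [0,4): 4 bp
  [4,12): 8 bp
  [12,30): 18 bp
  [30,41): 11 bp
  [41,44): 3 bp
  [44,61): 17 bp
  [61,73): 12 bp
  [73,84): 11 bp
  [84,94): 10 bp
  [94,114): 20 bp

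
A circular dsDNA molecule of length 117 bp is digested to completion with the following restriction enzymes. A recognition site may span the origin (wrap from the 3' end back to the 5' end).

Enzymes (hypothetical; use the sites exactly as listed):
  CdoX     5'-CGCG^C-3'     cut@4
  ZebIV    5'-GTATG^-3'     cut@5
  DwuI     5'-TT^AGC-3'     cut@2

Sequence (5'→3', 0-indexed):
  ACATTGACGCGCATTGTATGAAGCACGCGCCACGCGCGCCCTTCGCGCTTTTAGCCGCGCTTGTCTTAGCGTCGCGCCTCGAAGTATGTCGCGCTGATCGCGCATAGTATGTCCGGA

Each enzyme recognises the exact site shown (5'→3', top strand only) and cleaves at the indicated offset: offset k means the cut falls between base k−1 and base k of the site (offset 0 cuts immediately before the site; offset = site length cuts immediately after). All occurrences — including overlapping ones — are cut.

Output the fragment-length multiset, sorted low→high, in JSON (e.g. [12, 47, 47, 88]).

Site scan:
  CdoX (CGCGC, off=4): starts [7, 25, 32, 34, 43, 55, 72, 89, 98] → cuts [11, 29, 36, 38, 47, 59, 76, 93, 102]
  ZebIV (GTATG, off=5): starts [15, 83, 106] → cuts [20, 88, 111]
  DwuI (TTAGC, off=2): starts [50, 65] → cuts [52, 67]

All cut coordinates (distinct, sorted): [11, 20, 29, 36, 38, 47, 52, 59, 67, 76, 88, 93, 102, 111]

Fragments:
  11→20: 9 bp
  20→29: 9 bp
  29→36: 7 bp
  36→38: 2 bp
  38→47: 9 bp
  47→52: 5 bp
  52→59: 7 bp
  59→67: 8 bp
  67→76: 9 bp
  76→88: 12 bp
  88→93: 5 bp
  93→102: 9 bp
  102→111: 9 bp
  111→11 (wrap): 117-111+11 = 17 bp

[2,5,5,7,7,8,9,9,9,9,9,9,12,17]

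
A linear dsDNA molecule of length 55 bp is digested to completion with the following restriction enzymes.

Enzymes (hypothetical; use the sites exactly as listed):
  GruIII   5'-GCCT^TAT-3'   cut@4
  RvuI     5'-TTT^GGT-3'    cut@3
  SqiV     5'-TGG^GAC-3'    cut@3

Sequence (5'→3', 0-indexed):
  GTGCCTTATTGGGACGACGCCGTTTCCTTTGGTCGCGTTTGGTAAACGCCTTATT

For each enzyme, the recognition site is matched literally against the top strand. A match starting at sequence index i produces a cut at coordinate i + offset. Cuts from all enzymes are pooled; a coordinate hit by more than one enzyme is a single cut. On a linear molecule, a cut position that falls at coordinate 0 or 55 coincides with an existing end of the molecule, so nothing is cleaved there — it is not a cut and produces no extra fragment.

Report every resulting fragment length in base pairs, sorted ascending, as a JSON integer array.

[4,6,6,10,11,18]

Scan for sites:
  GruIII GCCTTAT/4: at [2, 47] ⇒ [6, 51]
  RvuI TTTGGT/3: at [27, 37] ⇒ [30, 40]
  SqiV TGGGAC/3: at [9] ⇒ [12]

All cut coordinates (distinct, sorted): [6, 12, 30, 40, 51]

Fragments:
  [0,6): 6 bp
  [6,12): 6 bp
  [12,30): 18 bp
  [30,40): 10 bp
  [40,51): 11 bp
  [51,55): 4 bp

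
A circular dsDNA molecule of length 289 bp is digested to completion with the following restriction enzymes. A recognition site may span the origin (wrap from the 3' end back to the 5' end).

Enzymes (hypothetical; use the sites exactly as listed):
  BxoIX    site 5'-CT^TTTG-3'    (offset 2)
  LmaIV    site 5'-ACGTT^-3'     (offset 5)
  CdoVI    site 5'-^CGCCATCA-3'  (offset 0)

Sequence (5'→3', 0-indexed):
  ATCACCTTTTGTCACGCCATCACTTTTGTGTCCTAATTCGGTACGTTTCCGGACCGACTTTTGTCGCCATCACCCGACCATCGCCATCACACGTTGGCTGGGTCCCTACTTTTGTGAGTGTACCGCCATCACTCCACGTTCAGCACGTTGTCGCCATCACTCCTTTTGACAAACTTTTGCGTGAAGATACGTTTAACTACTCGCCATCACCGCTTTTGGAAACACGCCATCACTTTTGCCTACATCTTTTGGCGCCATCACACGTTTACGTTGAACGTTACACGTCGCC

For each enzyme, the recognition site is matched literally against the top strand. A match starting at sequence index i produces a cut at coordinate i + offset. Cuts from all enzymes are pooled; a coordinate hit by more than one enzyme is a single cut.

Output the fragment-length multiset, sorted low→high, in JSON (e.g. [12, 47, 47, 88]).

[2,5,5,6,6,7,7,8,9,10,10,10,11,11,12,13,13,13,13,14,14,15,17,17,18,23]

Per-enzyme occurrences:
  BxoIX CTTTTG/2: at [5, 22, 57, 108, 162, 173, 212, 232, 245] ⇒ [7, 24, 59, 110, 164, 175, 214, 234, 247]
  LmaIV ACGTT/5: at [42, 90, 135, 144, 188, 261, 267, 274] ⇒ [47, 95, 140, 149, 193, 266, 272, 279]
  CdoVI CGCCATCA/0: at [14, 64, 81, 123, 151, 201, 224, 252, 285] ⇒ [14, 64, 81, 123, 151, 201, 224, 252, 285]

All cut coordinates (distinct, sorted): [7, 14, 24, 47, 59, 64, 81, 95, 110, 123, 140, 149, 151, 164, 175, 193, 201, 214, 224, 234, 247, 252, 266, 272, 279, 285]

Fragment lengths:
  7→14: 7 bp
  14→24: 10 bp
  24→47: 23 bp
  47→59: 12 bp
  59→64: 5 bp
  64→81: 17 bp
  81→95: 14 bp
  95→110: 15 bp
  110→123: 13 bp
  123→140: 17 bp
  140→149: 9 bp
  149→151: 2 bp
  151→164: 13 bp
  164→175: 11 bp
  175→193: 18 bp
  193→201: 8 bp
  201→214: 13 bp
  214→224: 10 bp
  224→234: 10 bp
  234→247: 13 bp
  247→252: 5 bp
  252→266: 14 bp
  266→272: 6 bp
  272→279: 7 bp
  279→285: 6 bp
  285→7 (wrap): 289-285+7 = 11 bp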